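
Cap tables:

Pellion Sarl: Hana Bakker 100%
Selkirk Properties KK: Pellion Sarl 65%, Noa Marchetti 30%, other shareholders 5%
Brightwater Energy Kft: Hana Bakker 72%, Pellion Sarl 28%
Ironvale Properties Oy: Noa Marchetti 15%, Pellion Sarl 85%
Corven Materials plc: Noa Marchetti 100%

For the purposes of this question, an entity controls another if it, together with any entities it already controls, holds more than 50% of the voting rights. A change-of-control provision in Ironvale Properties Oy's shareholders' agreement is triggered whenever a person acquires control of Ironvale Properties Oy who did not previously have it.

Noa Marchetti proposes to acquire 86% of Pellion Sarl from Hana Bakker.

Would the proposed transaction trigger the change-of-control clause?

Yes

The purchase adds only to Noa's holdings (Hana's stake shrinks), so Noa is the only person who could newly come to control Ironvale.
Noa holds 100% of Corven, so Noa controls Corven.
In Ironvale, Noa's side holds only 15%, not > 50%.
So before the transaction, Noa does not control Ironvale.
After the purchase, Noa holds 86% of Pellion directly, and Hana's stake falls to 14%.
Noa holds 86% of Pellion, so Noa controls Pellion.
Noa and Pellion together hold 15% + 85% = 100% of Ironvale, so Noa controls Ironvale.
Noa did not control Ironvale before and does after, so the clause is triggered.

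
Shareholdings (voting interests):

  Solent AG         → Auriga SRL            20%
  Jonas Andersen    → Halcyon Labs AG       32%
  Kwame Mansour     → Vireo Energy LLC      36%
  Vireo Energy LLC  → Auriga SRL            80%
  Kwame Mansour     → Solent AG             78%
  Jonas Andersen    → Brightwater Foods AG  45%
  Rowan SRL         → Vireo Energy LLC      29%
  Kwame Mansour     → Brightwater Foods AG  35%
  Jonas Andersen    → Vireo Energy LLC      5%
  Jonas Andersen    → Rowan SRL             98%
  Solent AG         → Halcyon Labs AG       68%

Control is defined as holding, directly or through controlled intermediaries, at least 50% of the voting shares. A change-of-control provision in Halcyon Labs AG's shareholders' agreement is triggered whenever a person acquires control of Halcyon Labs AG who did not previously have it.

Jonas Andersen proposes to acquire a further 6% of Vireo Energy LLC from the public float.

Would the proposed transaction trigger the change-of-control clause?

The purchase changes only Jonas's holdings, so Jonas is the only person who could newly come to control Halcyon.
Jonas holds 98% of Rowan, so Jonas controls Rowan.
In Halcyon, Jonas's side holds only 32%, not ≥ 50%.
So before the transaction, Jonas does not control Halcyon.
After the purchase, Jonas's direct stake in Vireo rises to 5% + 6% = 11%.
Jonas's side now holds 29% + 11% = 40% of Vireo, not ≥ 50%, so Jonas still does not control Vireo.
After the transaction, Jonas's side holds 32% of Halcyon, not ≥ 50%, so Jonas still does not control Halcyon.
No new person acquires control, so the clause is not triggered.

No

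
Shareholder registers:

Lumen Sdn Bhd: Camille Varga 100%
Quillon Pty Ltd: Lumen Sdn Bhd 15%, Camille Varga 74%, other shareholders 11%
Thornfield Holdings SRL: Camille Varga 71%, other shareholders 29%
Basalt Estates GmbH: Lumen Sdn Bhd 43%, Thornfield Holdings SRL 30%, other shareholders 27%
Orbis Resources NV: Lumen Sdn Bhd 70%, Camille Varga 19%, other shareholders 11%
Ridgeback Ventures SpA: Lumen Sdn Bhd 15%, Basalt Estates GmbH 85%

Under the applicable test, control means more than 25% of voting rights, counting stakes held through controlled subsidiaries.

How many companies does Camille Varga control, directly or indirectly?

Camille holds 100% of Lumen, so Camille controls Lumen.
Lumen and Camille together hold 15% + 74% = 89% of Quillon, so Camille controls Quillon.
Camille holds 71% of Thornfield, so Camille controls Thornfield.
Lumen and Thornfield together hold 43% + 30% = 73% of Basalt, so Camille controls Basalt.
Lumen and Camille together hold 70% + 19% = 89% of Orbis, so Camille controls Orbis.
Lumen and Basalt together hold 15% + 85% = 100% of Ridgeback, so Camille controls Ridgeback.
Camille controls 6 companies.

6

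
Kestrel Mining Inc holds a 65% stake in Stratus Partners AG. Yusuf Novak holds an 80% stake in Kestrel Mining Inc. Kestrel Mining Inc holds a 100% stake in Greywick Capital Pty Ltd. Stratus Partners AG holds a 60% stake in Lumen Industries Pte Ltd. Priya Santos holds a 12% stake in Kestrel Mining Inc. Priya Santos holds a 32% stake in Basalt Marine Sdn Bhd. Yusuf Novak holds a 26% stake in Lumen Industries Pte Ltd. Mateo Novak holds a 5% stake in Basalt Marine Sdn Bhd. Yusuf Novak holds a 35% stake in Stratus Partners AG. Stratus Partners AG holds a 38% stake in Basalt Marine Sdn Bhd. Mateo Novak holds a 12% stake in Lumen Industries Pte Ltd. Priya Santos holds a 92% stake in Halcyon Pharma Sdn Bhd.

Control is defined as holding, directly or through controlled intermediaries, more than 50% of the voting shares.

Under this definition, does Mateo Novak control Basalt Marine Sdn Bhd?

Mateo's largest direct stake is 12% in Lumen, which does not meet the threshold, so Mateo controls no company.
In Basalt, Mateo's side holds only 5%, not > 50%.
So Mateo does not control Basalt.

No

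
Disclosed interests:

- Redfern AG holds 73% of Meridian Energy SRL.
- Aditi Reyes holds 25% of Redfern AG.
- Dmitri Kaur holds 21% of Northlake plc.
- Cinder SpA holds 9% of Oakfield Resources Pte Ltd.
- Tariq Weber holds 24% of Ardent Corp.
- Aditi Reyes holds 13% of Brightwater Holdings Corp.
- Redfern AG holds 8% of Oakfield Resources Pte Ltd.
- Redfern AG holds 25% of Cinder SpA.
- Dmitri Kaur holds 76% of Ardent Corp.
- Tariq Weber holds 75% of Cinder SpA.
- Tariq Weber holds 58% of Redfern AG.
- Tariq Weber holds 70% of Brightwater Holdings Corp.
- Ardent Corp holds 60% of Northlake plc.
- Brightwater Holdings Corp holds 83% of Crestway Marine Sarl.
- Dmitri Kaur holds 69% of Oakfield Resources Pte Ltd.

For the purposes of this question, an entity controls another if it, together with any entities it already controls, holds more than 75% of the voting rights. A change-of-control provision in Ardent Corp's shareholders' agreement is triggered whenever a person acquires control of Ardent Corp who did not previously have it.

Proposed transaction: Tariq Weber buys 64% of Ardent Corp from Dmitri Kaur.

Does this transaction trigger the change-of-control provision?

The purchase adds only to Tariq's holdings (Dmitri's stake shrinks), so Tariq is the only person who could newly come to control Ardent.
Tariq's largest direct stake is 75% in Cinder, which does not meet the threshold, so Tariq controls no company.
In Ardent, Tariq's side holds only 24%, not > 75%.
So before the transaction, Tariq does not control Ardent.
After the purchase, Tariq's direct stake in Ardent rises to 24% + 64% = 88%, and Dmitri's stake falls to 12%.
Tariq holds 88% of Ardent, so Tariq controls Ardent.
Tariq did not control Ardent before and does after, so the clause is triggered.

Yes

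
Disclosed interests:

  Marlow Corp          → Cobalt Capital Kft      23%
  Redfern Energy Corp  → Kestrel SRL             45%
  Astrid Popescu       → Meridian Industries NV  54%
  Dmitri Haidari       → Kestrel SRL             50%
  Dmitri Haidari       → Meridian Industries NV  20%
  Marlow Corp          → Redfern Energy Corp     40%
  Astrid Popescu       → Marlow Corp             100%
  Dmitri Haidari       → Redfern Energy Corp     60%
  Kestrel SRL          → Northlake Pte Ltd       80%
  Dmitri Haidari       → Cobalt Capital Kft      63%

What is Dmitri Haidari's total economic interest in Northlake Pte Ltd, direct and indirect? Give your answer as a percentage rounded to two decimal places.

Dmitri reaches Northlake along 2 paths.
Via Kestrel: 50% × 80% = 40%.
Via Redfern → Kestrel: 60% × 45% × 80% = 21.6%.
Total: 40% + 21.6% = 61.6%.
Rounded: 61.60%.

61.60%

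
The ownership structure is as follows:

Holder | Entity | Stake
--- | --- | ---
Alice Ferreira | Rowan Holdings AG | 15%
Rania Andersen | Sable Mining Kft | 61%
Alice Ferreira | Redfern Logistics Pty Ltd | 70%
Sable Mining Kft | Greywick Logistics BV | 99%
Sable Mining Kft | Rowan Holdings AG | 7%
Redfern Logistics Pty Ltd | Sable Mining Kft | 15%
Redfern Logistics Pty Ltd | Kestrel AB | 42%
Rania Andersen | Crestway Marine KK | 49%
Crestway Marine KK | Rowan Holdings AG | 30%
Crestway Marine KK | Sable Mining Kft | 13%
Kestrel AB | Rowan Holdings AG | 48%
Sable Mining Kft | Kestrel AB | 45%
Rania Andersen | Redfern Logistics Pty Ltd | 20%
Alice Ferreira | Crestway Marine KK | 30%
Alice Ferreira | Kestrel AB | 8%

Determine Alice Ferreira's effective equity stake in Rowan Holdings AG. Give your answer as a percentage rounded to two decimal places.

46.07%

Alice reaches Rowan along 8 paths.
Via Crestway: 30% × 30% = 9%.
Direct stake: 15% = 15%.
Via Redfern → Kestrel: 70% × 42% × 48% = 14.112%.
Via Crestway → Sable → Kestrel: 30% × 13% × 45% × 48% = 0.8424%.
Via Redfern → Sable → Kestrel: 70% × 15% × 45% × 48% = 2.268%.
Via Kestrel: 8% × 48% = 3.84%.
Via Crestway → Sable: 30% × 13% × 7% = 0.273%.
Via Redfern → Sable: 70% × 15% × 7% = 0.735%.
Total: 9% + 15% + 14.112% + 0.8424% + 2.268% + 3.84% + 0.273% + 0.735% = 46.0704%.
Rounded: 46.07%.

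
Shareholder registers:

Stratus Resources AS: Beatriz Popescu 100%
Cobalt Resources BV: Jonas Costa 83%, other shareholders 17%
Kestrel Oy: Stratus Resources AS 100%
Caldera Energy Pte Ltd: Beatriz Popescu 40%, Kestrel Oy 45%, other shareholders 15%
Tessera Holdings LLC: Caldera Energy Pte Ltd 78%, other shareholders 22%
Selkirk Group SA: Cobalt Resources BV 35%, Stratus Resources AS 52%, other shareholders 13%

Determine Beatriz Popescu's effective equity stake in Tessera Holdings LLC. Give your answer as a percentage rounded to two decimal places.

66.30%

Beatriz reaches Tessera along 2 paths.
Via Caldera: 40% × 78% = 31.2%.
Via Stratus → Kestrel → Caldera: 100% × 100% × 45% × 78% = 35.1%.
Total: 31.2% + 35.1% = 66.3%.
Rounded: 66.30%.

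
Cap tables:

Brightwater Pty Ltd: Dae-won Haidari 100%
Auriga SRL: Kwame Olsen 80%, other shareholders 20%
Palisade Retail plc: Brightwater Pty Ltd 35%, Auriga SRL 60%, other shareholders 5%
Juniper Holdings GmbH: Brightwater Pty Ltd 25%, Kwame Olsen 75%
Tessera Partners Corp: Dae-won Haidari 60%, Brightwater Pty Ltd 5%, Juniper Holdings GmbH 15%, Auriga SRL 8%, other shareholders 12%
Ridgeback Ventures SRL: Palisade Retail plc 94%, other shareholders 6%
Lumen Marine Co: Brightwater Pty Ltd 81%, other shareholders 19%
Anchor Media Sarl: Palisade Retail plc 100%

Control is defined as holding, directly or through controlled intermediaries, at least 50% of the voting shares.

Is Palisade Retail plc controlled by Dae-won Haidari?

No

Dae-won holds 100% of Brightwater, so Dae-won controls Brightwater.
Dae-won and Brightwater together hold 60% + 5% = 65% of Tessera, so Dae-won controls Tessera.
Brightwater holds 81% of Lumen, so Dae-won controls Lumen.
In Palisade, Dae-won's side holds only 35%, not ≥ 50%.
So Dae-won does not control Palisade.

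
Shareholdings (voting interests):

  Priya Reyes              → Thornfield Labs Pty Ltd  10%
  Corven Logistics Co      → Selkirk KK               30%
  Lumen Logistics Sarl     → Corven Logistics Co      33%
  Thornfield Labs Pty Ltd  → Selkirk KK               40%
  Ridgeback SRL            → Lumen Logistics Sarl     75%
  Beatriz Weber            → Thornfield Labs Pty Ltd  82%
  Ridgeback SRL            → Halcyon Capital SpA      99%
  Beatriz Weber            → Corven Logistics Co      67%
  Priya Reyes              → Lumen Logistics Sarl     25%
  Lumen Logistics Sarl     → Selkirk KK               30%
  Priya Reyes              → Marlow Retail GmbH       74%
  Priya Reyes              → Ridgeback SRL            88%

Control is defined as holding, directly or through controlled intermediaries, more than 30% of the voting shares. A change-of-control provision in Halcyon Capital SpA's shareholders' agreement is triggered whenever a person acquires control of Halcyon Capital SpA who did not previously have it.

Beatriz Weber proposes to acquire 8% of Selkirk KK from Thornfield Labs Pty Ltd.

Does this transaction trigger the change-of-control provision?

The purchase adds only to Beatriz's holdings (Thornfield's stake shrinks), so Beatriz is the only person who could newly come to control Halcyon.
Beatriz holds 82% of Thornfield, so Beatriz controls Thornfield.
Beatriz holds 67% of Corven, so Beatriz controls Corven.
Corven and Thornfield together hold 30% + 40% = 70% of Selkirk, so Beatriz controls Selkirk.
Neither Beatriz nor any entity Beatriz controls holds any voting interest in Halcyon.
So before the transaction, Beatriz does not control Halcyon.
After the purchase, Beatriz holds 8% of Selkirk directly, and Thornfield's stake falls to 32%.
Corven and Thornfield and Beatriz together hold 30% + 32% + 8% = 70% of Selkirk, so Beatriz controls Selkirk.
After the transaction, neither Beatriz nor any entity Beatriz controls holds a voting interest in Halcyon, so Beatriz still does not control it.
No new person acquires control, so the clause is not triggered.

No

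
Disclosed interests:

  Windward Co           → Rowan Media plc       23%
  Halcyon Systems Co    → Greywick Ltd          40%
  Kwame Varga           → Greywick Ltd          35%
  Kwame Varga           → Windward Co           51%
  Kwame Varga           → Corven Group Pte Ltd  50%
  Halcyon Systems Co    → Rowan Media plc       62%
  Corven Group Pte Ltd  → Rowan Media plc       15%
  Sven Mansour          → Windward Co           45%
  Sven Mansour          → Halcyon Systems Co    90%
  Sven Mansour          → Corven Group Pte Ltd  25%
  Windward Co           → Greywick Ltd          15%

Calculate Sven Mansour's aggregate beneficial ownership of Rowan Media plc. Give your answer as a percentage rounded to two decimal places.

69.90%

Sven reaches Rowan along 3 paths.
Via Halcyon: 90% × 62% = 55.8%.
Via Windward: 45% × 23% = 10.35%.
Via Corven: 25% × 15% = 3.75%.
Total: 55.8% + 10.35% + 3.75% = 69.9%.
Rounded: 69.90%.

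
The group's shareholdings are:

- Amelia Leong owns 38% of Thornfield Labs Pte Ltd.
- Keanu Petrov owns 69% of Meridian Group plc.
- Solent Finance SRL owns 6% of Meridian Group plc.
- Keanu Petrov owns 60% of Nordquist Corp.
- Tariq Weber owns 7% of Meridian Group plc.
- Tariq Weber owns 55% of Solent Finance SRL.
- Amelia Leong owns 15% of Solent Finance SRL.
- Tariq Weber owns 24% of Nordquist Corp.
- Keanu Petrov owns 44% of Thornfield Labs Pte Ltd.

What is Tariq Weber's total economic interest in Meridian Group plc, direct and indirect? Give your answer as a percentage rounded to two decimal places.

Tariq reaches Meridian along 2 paths.
Direct stake: 7% = 7%.
Via Solent: 55% × 6% = 3.3%.
Total: 7% + 3.3% = 10.3%.
Rounded: 10.30%.

10.30%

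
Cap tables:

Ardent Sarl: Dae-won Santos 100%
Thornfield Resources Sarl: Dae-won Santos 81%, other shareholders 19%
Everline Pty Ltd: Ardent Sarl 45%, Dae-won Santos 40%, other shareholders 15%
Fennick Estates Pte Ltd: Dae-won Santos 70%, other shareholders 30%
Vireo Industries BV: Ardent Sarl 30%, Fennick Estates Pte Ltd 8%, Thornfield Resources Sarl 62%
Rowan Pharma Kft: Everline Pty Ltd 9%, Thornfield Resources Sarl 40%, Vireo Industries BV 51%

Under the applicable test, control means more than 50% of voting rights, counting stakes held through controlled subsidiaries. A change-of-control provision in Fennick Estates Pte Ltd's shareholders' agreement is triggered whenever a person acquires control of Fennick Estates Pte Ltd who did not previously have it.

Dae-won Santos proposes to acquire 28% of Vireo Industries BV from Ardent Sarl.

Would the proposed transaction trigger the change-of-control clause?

The purchase adds only to Dae-won's holdings (Ardent's stake shrinks), so Dae-won is the only person who could newly come to control Fennick.
Dae-won holds 70% of Fennick, so Dae-won controls Fennick.
So Dae-won already controls Fennick before the transaction.
After the purchase, Dae-won holds 28% of Vireo directly, and Ardent's stake falls to 2%.
Dae-won controlled Fennick already, so this is not a new person acquiring control; every other person's position is unchanged or reduced.
No new person acquires control, so the clause is not triggered.

No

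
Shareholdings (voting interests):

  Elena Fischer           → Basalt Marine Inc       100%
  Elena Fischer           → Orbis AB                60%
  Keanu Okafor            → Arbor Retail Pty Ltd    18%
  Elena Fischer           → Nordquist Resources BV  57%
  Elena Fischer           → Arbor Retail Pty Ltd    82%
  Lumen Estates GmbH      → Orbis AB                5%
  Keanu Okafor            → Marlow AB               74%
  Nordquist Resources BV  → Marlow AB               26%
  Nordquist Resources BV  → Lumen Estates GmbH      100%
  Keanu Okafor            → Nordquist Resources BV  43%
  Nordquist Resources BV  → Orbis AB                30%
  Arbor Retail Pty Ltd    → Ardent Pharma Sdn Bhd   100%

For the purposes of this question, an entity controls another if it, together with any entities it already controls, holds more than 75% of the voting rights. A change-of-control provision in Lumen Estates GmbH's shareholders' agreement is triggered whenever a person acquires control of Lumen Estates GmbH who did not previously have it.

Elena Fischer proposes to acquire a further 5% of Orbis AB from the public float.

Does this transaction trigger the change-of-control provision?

The purchase changes only Elena's holdings, so Elena is the only person who could newly come to control Lumen.
Elena holds 82% of Arbor, so Elena controls Arbor.
Elena holds 100% of Basalt, so Elena controls Basalt.
Arbor holds 100% of Ardent, so Elena controls Ardent.
Neither Elena nor any entity Elena controls holds any voting interest in Lumen.
So before the transaction, Elena does not control Lumen.
After the purchase, Elena's direct stake in Orbis rises to 60% + 5% = 65%.
Elena's side now holds 65% of Orbis, not > 75%, so Elena still does not control Orbis.
After the transaction, neither Elena nor any entity Elena controls holds a voting interest in Lumen, so Elena still does not control it.
No new person acquires control, so the clause is not triggered.

No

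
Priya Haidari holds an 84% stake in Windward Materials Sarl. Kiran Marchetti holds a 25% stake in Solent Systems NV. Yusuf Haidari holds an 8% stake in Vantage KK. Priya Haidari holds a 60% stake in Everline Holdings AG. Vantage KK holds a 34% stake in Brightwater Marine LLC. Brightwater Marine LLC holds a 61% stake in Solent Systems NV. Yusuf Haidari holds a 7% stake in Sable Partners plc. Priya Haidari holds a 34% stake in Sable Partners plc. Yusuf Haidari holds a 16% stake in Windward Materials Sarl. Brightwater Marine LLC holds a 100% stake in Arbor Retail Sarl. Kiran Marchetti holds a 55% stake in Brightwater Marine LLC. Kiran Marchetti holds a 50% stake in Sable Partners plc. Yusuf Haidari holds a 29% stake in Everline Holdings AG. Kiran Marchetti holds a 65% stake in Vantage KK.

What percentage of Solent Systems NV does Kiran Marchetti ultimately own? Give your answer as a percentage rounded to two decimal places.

72.03%

Kiran reaches Solent along 3 paths.
Via Vantage → Brightwater: 65% × 34% × 61% = 13.481%.
Via Brightwater: 55% × 61% = 33.55%.
Direct stake: 25% = 25%.
Total: 13.481% + 33.55% + 25% = 72.031%.
Rounded: 72.03%.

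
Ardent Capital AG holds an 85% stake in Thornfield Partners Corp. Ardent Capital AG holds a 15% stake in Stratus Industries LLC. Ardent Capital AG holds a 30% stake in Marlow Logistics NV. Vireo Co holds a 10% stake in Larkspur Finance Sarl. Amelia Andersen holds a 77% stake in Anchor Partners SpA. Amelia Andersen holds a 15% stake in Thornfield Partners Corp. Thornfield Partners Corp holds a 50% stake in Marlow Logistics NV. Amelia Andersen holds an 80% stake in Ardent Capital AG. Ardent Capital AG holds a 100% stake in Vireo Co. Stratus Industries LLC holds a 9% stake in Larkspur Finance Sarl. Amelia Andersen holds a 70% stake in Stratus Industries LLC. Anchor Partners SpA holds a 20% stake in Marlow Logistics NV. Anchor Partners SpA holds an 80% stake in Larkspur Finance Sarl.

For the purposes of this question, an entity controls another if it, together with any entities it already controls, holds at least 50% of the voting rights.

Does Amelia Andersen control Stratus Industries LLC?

Amelia holds 80% of Ardent, so Amelia controls Ardent.
Amelia and Ardent together hold 70% + 15% = 85% of Stratus, so Amelia controls Stratus.

Yes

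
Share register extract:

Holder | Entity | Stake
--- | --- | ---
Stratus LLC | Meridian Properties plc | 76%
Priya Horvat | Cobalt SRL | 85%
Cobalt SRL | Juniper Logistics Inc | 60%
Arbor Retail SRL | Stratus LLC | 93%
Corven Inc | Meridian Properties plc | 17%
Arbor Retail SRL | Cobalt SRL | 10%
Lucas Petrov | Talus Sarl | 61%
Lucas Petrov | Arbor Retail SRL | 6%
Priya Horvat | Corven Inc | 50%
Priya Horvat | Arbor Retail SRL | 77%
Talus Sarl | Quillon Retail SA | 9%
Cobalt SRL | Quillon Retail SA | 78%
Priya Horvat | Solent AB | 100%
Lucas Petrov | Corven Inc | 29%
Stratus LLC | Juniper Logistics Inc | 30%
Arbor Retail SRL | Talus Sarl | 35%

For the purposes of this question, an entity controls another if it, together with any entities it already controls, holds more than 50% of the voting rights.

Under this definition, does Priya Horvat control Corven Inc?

Priya holds 77% of Arbor, so Priya controls Arbor.
Priya holds 100% of Solent, so Priya controls Solent.
Arbor holds 93% of Stratus, so Priya controls Stratus.
Arbor and Priya together hold 10% + 85% = 95% of Cobalt, so Priya controls Cobalt.
Stratus and Cobalt together hold 30% + 60% = 90% of Juniper, so Priya controls Juniper.
Cobalt holds 78% of Quillon, so Priya controls Quillon.
Stratus holds 76% of Meridian, so Priya controls Meridian.
In Corven, Priya's side holds only 50%, not > 50%.
So Priya does not control Corven.

No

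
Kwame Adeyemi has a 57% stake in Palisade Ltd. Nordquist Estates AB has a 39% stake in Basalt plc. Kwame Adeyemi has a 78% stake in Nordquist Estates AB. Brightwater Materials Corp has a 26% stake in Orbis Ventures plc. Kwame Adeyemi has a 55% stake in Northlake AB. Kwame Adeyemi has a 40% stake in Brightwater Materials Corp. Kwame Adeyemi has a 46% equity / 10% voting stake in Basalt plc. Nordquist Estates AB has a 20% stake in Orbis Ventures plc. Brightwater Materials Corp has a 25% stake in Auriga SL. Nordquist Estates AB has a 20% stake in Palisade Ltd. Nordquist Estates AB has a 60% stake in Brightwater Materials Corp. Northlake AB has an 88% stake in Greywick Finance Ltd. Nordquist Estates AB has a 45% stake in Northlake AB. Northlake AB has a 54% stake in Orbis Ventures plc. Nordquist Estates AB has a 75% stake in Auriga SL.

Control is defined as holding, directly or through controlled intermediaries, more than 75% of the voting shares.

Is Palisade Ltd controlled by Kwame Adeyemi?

Yes

Kwame holds 78% of Nordquist, so Kwame controls Nordquist.
Kwame and Nordquist together hold 57% + 20% = 77% of Palisade, so Kwame controls Palisade.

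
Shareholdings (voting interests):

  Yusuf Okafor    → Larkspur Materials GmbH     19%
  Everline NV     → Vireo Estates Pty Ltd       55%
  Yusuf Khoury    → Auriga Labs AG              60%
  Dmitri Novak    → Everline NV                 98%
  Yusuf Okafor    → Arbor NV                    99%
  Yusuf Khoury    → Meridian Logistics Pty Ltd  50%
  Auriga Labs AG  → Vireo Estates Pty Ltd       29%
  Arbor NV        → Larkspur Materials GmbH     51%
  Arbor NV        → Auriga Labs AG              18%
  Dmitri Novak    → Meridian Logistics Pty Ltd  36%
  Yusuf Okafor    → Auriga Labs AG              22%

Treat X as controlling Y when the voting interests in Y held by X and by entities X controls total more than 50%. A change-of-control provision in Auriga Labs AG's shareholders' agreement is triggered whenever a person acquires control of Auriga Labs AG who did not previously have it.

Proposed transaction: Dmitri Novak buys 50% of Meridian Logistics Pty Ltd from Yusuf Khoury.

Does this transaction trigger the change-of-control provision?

No

The purchase adds only to Dmitri's holdings (Yusuf Khoury's stake shrinks), so Dmitri is the only person who could newly come to control Auriga.
Dmitri holds 98% of Everline, so Dmitri controls Everline.
Everline holds 55% of Vireo, so Dmitri controls Vireo.
Neither Dmitri nor any entity Dmitri controls holds any voting interest in Auriga.
So before the transaction, Dmitri does not control Auriga.
After the purchase, Dmitri's direct stake in Meridian rises to 36% + 50% = 86%, and Yusuf Khoury's stake falls to 0%.
Dmitri holds 86% of Meridian, so Dmitri controls Meridian.
After the transaction, neither Dmitri nor any entity Dmitri controls holds a voting interest in Auriga, so Dmitri still does not control it.
No new person acquires control, so the clause is not triggered.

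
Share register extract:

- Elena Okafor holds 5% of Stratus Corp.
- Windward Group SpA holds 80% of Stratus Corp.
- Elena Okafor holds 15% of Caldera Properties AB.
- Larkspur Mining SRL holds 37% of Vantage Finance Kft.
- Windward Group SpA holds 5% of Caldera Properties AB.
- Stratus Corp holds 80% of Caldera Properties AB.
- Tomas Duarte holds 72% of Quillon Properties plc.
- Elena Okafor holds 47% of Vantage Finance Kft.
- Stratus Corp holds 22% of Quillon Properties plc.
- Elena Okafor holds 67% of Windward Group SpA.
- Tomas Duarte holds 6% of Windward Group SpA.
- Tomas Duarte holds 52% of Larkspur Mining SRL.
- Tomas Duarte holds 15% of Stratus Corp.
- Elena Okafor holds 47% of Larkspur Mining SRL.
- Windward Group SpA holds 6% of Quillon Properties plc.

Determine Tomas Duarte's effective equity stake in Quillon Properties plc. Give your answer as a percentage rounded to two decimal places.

76.72%

Tomas reaches Quillon along 4 paths.
Direct stake: 72% = 72%.
Via Windward: 6% × 6% = 0.36%.
Via Stratus: 15% × 22% = 3.3%.
Via Windward → Stratus: 6% × 80% × 22% = 1.056%.
Total: 72% + 0.36% + 3.3% + 1.056% = 76.716%.
Rounded: 76.72%.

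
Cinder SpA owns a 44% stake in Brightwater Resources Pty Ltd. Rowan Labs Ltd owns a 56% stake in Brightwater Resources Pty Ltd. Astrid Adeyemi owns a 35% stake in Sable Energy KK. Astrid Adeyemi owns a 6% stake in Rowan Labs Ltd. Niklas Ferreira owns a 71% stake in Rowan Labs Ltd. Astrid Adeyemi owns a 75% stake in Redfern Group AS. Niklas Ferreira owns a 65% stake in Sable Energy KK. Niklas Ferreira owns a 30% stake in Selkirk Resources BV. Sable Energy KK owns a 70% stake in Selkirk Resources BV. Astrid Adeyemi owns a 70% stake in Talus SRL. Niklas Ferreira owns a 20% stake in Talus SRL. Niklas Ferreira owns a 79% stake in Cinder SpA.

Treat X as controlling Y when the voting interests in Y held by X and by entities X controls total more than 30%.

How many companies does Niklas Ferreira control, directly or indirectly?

5

Niklas holds 71% of Rowan, so Niklas controls Rowan.
Niklas holds 65% of Sable, so Niklas controls Sable.
Niklas holds 79% of Cinder, so Niklas controls Cinder.
Rowan and Cinder together hold 56% + 44% = 100% of Brightwater, so Niklas controls Brightwater.
Sable and Niklas together hold 70% + 30% = 100% of Selkirk, so Niklas controls Selkirk.
No other company's threshold is met.
Niklas controls 5 companies.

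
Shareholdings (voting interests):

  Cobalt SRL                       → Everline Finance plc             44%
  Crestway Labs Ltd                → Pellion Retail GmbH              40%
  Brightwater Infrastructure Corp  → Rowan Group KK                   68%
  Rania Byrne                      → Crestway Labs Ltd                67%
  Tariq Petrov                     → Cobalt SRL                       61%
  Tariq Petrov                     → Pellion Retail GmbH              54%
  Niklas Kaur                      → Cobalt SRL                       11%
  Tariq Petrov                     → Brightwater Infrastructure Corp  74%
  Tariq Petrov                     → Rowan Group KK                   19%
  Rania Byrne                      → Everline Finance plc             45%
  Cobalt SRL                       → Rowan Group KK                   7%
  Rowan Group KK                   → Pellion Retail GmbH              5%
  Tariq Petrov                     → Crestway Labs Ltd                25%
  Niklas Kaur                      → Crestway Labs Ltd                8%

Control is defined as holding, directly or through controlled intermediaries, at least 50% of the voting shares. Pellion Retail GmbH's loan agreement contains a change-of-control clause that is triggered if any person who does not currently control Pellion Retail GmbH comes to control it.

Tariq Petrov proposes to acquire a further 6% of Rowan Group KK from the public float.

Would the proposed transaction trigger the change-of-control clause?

The purchase changes only Tariq's holdings, so Tariq is the only person who could newly come to control Pellion.
Tariq holds 61% of Cobalt, so Tariq controls Cobalt.
Tariq holds 74% of Brightwater, so Tariq controls Brightwater.
Cobalt and Brightwater and Tariq together hold 7% + 68% + 19% = 94% of Rowan, so Tariq controls Rowan.
Tariq and Rowan together hold 54% + 5% = 59% of Pellion, so Tariq controls Pellion.
So Tariq already controls Pellion before the transaction.
After the purchase, Tariq's direct stake in Rowan rises to 19% + 6% = 25%.
Tariq controlled Pellion already, so this is not a new person acquiring control; every other person's position is unchanged or reduced.
No new person acquires control, so the clause is not triggered.

No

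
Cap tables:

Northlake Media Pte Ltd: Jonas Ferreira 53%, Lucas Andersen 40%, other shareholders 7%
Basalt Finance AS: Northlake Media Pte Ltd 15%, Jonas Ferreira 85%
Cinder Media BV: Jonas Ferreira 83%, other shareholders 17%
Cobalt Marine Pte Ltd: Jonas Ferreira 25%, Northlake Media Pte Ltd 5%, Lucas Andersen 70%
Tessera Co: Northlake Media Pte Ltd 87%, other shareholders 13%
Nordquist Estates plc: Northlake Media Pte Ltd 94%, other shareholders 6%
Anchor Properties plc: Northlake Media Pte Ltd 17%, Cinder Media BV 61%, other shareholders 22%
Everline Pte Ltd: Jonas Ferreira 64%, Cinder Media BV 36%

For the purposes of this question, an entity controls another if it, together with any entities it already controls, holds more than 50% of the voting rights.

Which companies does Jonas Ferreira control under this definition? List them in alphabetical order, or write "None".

Anchor Properties plc, Basalt Finance AS, Cinder Media BV, Everline Pte Ltd, Nordquist Estates plc, Northlake Media Pte Ltd, Tessera Co

Jonas holds 53% of Northlake, so Jonas controls Northlake.
Northlake and Jonas together hold 15% + 85% = 100% of Basalt, so Jonas controls Basalt.
Jonas holds 83% of Cinder, so Jonas controls Cinder.
Northlake holds 87% of Tessera, so Jonas controls Tessera.
Northlake holds 94% of Nordquist, so Jonas controls Nordquist.
Northlake and Cinder together hold 17% + 61% = 78% of Anchor, so Jonas controls Anchor.
Jonas and Cinder together hold 64% + 36% = 100% of Everline, so Jonas controls Everline.
No other company's threshold is met.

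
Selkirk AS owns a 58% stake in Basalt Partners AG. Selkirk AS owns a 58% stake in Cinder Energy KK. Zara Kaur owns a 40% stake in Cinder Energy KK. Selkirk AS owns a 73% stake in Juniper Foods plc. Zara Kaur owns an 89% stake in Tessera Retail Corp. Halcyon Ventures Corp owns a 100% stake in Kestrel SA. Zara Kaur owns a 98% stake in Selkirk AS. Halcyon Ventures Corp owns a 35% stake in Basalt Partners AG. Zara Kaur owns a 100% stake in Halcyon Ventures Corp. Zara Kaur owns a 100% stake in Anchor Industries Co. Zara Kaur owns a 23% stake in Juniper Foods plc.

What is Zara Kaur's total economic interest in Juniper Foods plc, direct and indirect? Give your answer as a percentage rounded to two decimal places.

Zara reaches Juniper along 2 paths.
Via Selkirk: 98% × 73% = 71.54%.
Direct stake: 23% = 23%.
Total: 71.54% + 23% = 94.54%.

94.54%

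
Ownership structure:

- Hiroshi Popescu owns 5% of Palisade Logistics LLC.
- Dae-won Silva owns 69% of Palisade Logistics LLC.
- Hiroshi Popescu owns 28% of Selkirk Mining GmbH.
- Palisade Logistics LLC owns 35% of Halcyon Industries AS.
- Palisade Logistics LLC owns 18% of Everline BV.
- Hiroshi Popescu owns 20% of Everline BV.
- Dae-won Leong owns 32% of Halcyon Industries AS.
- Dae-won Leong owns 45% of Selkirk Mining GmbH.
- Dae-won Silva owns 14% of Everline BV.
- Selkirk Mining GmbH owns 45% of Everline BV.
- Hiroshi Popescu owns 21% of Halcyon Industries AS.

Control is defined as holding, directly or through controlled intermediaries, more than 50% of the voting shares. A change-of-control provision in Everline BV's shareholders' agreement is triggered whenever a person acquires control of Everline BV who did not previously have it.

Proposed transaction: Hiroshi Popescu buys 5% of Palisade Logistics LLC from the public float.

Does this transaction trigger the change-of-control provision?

The purchase changes only Hiroshi's holdings, so Hiroshi is the only person who could newly come to control Everline.
Hiroshi's largest direct stake is 28% in Selkirk, which does not meet the threshold, so Hiroshi controls no company.
In Everline, Hiroshi's side holds only 20%, not > 50%.
So before the transaction, Hiroshi does not control Everline.
After the purchase, Hiroshi's direct stake in Palisade rises to 5% + 5% = 10%.
Hiroshi's side now holds 10% of Palisade, not > 50%, so Hiroshi still does not control Palisade.
After the transaction, Hiroshi's side holds 20% of Everline, not > 50%, so Hiroshi still does not control Everline.
No new person acquires control, so the clause is not triggered.

No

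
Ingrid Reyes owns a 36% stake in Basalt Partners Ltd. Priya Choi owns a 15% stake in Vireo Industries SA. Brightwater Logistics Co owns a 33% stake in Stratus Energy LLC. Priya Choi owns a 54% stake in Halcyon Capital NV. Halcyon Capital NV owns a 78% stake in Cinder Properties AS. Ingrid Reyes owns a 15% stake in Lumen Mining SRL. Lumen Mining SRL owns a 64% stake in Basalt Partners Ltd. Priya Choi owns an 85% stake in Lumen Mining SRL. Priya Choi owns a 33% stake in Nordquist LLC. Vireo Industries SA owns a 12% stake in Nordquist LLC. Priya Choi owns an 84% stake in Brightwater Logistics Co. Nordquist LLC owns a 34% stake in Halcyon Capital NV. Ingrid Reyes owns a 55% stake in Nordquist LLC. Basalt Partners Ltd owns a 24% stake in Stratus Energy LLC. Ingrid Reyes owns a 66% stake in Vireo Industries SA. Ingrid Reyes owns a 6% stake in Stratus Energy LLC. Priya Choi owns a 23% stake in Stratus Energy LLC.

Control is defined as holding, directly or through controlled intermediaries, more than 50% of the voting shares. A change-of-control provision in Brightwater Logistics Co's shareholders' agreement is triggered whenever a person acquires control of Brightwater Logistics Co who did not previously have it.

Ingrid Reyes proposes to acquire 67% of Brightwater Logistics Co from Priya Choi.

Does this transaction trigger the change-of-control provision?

The purchase adds only to Ingrid's holdings (Priya's stake shrinks), so Ingrid is the only person who could newly come to control Brightwater.
Ingrid holds 66% of Vireo, so Ingrid controls Vireo.
Vireo and Ingrid together hold 12% + 55% = 67% of Nordquist, so Ingrid controls Nordquist.
Neither Ingrid nor any entity Ingrid controls holds any voting interest in Brightwater.
So before the transaction, Ingrid does not control Brightwater.
After the purchase, Ingrid holds 67% of Brightwater directly, and Priya's stake falls to 17%.
Ingrid holds 67% of Brightwater, so Ingrid controls Brightwater.
Ingrid did not control Brightwater before and does after, so the clause is triggered.

Yes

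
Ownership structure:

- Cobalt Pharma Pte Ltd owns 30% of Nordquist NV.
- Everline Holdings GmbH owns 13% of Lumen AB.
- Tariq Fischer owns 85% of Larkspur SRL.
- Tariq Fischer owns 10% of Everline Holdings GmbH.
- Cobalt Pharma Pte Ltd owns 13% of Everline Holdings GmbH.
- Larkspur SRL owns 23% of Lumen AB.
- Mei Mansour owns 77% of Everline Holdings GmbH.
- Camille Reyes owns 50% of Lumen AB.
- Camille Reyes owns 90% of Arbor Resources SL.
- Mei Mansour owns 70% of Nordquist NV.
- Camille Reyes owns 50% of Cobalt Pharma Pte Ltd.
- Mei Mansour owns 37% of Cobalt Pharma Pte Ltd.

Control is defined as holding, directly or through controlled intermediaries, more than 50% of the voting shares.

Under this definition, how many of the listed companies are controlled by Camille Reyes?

1

Camille holds 90% of Arbor, so Camille controls Arbor.
No other company's threshold is met.
Camille controls 1 company.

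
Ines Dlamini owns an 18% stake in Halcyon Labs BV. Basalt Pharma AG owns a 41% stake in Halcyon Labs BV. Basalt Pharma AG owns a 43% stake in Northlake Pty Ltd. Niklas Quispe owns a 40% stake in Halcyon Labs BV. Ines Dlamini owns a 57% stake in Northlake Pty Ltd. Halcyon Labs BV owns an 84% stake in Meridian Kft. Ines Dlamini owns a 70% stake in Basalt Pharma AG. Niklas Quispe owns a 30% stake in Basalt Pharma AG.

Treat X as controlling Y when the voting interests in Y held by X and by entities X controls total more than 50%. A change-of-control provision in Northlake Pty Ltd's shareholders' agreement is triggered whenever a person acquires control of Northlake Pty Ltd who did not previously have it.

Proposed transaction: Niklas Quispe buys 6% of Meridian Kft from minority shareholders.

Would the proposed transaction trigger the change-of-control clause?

No

The purchase changes only Niklas's holdings, so Niklas is the only person who could newly come to control Northlake.
Niklas's largest direct stake is 40% in Halcyon, which does not meet the threshold, so Niklas controls no company.
Neither Niklas nor any entity Niklas controls holds any voting interest in Northlake.
So before the transaction, Niklas does not control Northlake.
After the purchase, Niklas holds 6% of Meridian directly.
Niklas's side now holds 6% of Meridian, not > 50%, so Niklas still does not control Meridian.
After the transaction, neither Niklas nor any entity Niklas controls holds a voting interest in Northlake, so Niklas still does not control it.
No new person acquires control, so the clause is not triggered.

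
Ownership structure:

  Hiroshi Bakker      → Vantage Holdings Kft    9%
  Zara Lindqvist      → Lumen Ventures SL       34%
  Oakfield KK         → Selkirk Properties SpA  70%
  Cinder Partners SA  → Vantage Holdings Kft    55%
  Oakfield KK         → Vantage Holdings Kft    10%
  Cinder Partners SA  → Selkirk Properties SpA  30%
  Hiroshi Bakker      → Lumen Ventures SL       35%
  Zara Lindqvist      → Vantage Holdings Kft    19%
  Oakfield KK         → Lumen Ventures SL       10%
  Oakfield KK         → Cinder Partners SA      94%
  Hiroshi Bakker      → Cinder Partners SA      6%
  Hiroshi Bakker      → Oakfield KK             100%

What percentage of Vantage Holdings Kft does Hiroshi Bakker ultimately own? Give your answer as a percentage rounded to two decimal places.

74.00%

Hiroshi reaches Vantage along 4 paths.
Direct stake: 9% = 9%.
Via Cinder: 6% × 55% = 3.3%.
Via Oakfield → Cinder: 100% × 94% × 55% = 51.7%.
Via Oakfield: 100% × 10% = 10%.
Total: 9% + 3.3% + 51.7% + 10% = 74%.
Rounded: 74.00%.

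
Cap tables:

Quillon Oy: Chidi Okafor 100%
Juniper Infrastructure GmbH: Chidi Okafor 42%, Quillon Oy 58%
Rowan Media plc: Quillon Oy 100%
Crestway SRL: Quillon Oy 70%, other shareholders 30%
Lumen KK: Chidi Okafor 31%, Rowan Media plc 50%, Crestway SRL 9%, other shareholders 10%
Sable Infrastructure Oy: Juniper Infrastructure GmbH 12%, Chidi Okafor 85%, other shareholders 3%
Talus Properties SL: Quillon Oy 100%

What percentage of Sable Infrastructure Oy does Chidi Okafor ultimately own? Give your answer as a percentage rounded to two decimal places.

97.00%

Chidi reaches Sable along 3 paths.
Via Juniper: 42% × 12% = 5.04%.
Via Quillon → Juniper: 100% × 58% × 12% = 6.96%.
Direct stake: 85% = 85%.
Total: 5.04% + 6.96% + 85% = 97%.
Rounded: 97.00%.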